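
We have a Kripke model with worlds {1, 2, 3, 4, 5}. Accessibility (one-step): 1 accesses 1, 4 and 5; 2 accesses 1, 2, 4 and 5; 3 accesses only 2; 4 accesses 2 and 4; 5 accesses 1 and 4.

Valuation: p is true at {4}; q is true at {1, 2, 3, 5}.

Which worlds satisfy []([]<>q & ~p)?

1: successors {1, 4, 5}; []<>q & ~p there: 1:T, 4:F, 5:T. ✗
2: successors {1, 2, 4, 5}; []<>q & ~p there: 1:T, 2:T, 4:F, 5:T. ✗
3: successors {2}; []<>q & ~p there: 2:T. ✓
4: successors {2, 4}; []<>q & ~p there: 2:T, 4:F. ✗
5: successors {1, 4}; []<>q & ~p there: 1:T, 4:F. ✗

{3}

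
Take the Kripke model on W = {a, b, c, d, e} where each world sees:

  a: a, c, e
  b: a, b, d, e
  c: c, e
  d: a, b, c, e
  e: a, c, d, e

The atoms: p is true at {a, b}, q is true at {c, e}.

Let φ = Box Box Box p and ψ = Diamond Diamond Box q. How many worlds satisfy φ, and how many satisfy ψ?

0 and 5

For Box Box Box p:
a: successors {a, c, e}; Box Box p there: a:F, c:F, e:F. ✗
b: successors {a, b, d, e}; Box Box p there: a:F, b:F, d:F, e:F. ✗
c: successors {c, e}; Box Box p there: c:F, e:F. ✗
d: successors {a, b, c, e}; Box Box p there: a:F, b:F, c:F, e:F. ✗
e: successors {a, c, d, e}; Box Box p there: a:F, c:F, d:F, e:F. ✗
— 0 worlds.
For Diamond Diamond Box q:
a: successors {a, c, e}; Diamond Box q there: a:T, c:T, e:T. ✓
b: successors {a, b, d, e}; Diamond Box q there: a:T, b:F, d:T, e:T. ✓
c: successors {c, e}; Diamond Box q there: c:T, e:T. ✓
d: successors {a, b, c, e}; Diamond Box q there: a:T, b:F, c:T, e:T. ✓
e: successors {a, c, d, e}; Diamond Box q there: a:T, c:T, d:T, e:T. ✓
— 5 worlds.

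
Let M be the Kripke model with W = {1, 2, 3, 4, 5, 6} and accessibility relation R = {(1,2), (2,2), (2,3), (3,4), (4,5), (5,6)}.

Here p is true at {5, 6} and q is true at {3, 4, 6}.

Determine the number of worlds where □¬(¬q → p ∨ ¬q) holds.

1: successors {2}; ¬(¬q → p ∨ ¬q) there: 2:F. ✗
2: successors {2, 3}; ¬(¬q → p ∨ ¬q) there: 2:F, 3:F. ✗
3: successors {4}; ¬(¬q → p ∨ ¬q) there: 4:F. ✗
4: successors {5}; ¬(¬q → p ∨ ¬q) there: 5:F. ✗
5: successors {6}; ¬(¬q → p ∨ ¬q) there: 6:F. ✗
6: no successors, so □¬(¬q → p ∨ ¬q) holds vacuously. ✓
Satisfying worlds: {6}.

1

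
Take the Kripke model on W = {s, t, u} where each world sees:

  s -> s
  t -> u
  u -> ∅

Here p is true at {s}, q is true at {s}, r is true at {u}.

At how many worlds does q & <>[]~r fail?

s: q is T, <>[]~r is T. ✓
t: q is F, <>[]~r is T. ✗
u: q is F, <>[]~r is F. ✗
Satisfying worlds: {s}.
So q & <>[]~r fails at the other 2 worlds.

2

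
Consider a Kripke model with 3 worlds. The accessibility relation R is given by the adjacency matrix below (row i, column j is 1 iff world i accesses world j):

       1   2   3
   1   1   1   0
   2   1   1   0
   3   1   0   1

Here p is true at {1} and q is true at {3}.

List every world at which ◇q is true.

{3}

1: successors {1, 2}; q there: 1:F, 2:F. ✗
2: successors {1, 2}; q there: 1:F, 2:F. ✗
3: successors {1, 3}; q there: 1:F, 3:T. ✓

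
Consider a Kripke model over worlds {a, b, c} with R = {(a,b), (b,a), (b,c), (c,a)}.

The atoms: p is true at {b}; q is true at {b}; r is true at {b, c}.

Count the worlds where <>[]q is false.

1

a: successors {b}; []q there: b:F. ✗
b: successors {a, c}; []q there: a:T, c:F. ✓
c: successors {a}; []q there: a:T. ✓
Satisfying worlds: {b, c}.
So <>[]q fails at the other 1 world.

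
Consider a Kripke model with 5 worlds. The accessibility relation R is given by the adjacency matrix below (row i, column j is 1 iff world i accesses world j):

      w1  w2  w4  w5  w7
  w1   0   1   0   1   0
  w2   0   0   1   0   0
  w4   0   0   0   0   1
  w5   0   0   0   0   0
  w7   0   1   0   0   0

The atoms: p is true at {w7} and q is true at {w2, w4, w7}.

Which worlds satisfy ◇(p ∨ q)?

{w1, w2, w4, w7}

w1: successors {w2, w5}; p ∨ q there: w2:T, w5:F. ✓
w2: successors {w4}; p ∨ q there: w4:T. ✓
w4: successors {w7}; p ∨ q there: w7:T. ✓
w5: no successors, so ◇(p ∨ q) fails. ✗
w7: successors {w2}; p ∨ q there: w2:T. ✓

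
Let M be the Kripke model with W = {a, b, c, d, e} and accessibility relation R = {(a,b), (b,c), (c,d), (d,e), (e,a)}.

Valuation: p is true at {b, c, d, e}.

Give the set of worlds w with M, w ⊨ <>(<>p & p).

{a, b, c}

a: successors {b}; <>p & p there: b:T. ✓
b: successors {c}; <>p & p there: c:T. ✓
c: successors {d}; <>p & p there: d:T. ✓
d: successors {e}; <>p & p there: e:F. ✗
e: successors {a}; <>p & p there: a:F. ✗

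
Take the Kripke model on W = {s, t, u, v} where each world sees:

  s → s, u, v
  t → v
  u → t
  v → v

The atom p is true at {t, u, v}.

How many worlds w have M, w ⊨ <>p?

4

s: successors {s, u, v}; p there: s:F, u:T, v:T. ✓
t: successors {v}; p there: v:T. ✓
u: successors {t}; p there: t:T. ✓
v: successors {v}; p there: v:T. ✓
Satisfying worlds: {s, t, u, v}.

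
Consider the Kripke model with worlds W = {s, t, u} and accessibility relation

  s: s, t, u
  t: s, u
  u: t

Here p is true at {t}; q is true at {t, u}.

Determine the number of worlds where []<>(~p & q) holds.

1

s: successors {s, t, u}; <>(~p & q) there: s:T, t:T, u:F. ✗
t: successors {s, u}; <>(~p & q) there: s:T, u:F. ✗
u: successors {t}; <>(~p & q) there: t:T. ✓
Satisfying worlds: {u}.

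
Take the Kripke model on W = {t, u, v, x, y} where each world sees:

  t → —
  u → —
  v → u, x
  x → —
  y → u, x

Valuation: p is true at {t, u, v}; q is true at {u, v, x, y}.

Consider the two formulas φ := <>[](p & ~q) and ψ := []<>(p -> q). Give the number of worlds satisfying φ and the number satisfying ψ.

2 and 3

For <>[](p & ~q):
t: no successors, so <>[](p & ~q) fails. ✗
u: no successors, so <>[](p & ~q) fails. ✗
v: successors {u, x}; [](p & ~q) there: u:T, x:T. ✓
x: no successors, so <>[](p & ~q) fails. ✗
y: successors {u, x}; [](p & ~q) there: u:T, x:T. ✓
— 2 worlds.
For []<>(p -> q):
t: no successors, so []<>(p -> q) holds vacuously. ✓
u: no successors, so []<>(p -> q) holds vacuously. ✓
v: successors {u, x}; <>(p -> q) there: u:F, x:F. ✗
x: no successors, so []<>(p -> q) holds vacuously. ✓
y: successors {u, x}; <>(p -> q) there: u:F, x:F. ✗
— 3 worlds.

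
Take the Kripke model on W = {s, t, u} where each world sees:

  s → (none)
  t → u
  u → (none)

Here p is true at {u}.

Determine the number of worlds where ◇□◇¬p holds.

1

s: no successors, so ◇□◇¬p fails. ✗
t: successors {u}; □◇¬p there: u:T. ✓
u: no successors, so ◇□◇¬p fails. ✗
Satisfying worlds: {t}.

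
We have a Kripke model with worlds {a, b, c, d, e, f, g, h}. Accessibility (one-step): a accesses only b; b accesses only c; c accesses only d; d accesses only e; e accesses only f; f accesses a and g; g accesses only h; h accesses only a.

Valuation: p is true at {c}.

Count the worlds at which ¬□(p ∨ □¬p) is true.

1

a: □(p ∨ □¬p) is F. ✓
b: □(p ∨ □¬p) is T. ✗
c: □(p ∨ □¬p) is T. ✗
d: □(p ∨ □¬p) is T. ✗
e: □(p ∨ □¬p) is T. ✗
f: □(p ∨ □¬p) is T. ✗
g: □(p ∨ □¬p) is T. ✗
h: □(p ∨ □¬p) is T. ✗
Satisfying worlds: {a}.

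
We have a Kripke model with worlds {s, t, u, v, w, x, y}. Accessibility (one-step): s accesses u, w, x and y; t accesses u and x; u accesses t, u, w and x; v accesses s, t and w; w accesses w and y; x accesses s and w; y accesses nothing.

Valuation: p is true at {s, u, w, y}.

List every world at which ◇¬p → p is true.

s: ◇¬p is T, p is T. ✓
t: ◇¬p is T, p is F. ✗
u: ◇¬p is T, p is T. ✓
v: ◇¬p is T, p is F. ✗
w: ◇¬p is F, p is T. ✓
x: ◇¬p is F, p is F. ✓
y: ◇¬p is F, p is T. ✓

{s, u, w, x, y}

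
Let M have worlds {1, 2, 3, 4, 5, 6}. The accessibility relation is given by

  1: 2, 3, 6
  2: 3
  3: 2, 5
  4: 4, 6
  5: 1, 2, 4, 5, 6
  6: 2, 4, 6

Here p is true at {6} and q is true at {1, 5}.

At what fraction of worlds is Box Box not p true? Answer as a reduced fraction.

1/6

1: successors {2, 3, 6}; Box not p there: 2:T, 3:T, 6:F. ✗
2: successors {3}; Box not p there: 3:T. ✓
3: successors {2, 5}; Box not p there: 2:T, 5:F. ✗
4: successors {4, 6}; Box not p there: 4:F, 6:F. ✗
5: successors {1, 2, 4, 5, 6}; Box not p there: 1:F, 2:T, 4:F, 5:F, 6:F. ✗
6: successors {2, 4, 6}; Box not p there: 2:T, 4:F, 6:F. ✗
That's 1 of 6 worlds, so 1/6.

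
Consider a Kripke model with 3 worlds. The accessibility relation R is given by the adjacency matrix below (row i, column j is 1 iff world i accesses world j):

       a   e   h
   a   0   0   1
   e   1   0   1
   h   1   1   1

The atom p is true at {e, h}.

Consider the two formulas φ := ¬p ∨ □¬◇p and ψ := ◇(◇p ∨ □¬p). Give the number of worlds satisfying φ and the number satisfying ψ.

For ¬p ∨ □¬◇p:
a: ¬p is T, □¬◇p is F. ✓
e: ¬p is F, □¬◇p is F. ✗
h: ¬p is F, □¬◇p is F. ✗
— 1 world.
For ◇(◇p ∨ □¬p):
a: successors {h}; ◇p ∨ □¬p there: h:T. ✓
e: successors {a, h}; ◇p ∨ □¬p there: a:T, h:T. ✓
h: successors {a, e, h}; ◇p ∨ □¬p there: a:T, e:T, h:T. ✓
— 3 worlds.

1 and 3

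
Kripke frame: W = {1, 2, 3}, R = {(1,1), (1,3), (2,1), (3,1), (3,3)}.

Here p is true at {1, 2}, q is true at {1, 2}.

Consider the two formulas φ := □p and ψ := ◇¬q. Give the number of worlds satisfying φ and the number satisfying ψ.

For □p:
1: successors {1, 3}; p there: 1:T, 3:F. ✗
2: successors {1}; p there: 1:T. ✓
3: successors {1, 3}; p there: 1:T, 3:F. ✗
— 1 world.
For ◇¬q:
1: successors {1, 3}; ¬q there: 1:F, 3:T. ✓
2: successors {1}; ¬q there: 1:F. ✗
3: successors {1, 3}; ¬q there: 1:F, 3:T. ✓
— 2 worlds.

1 and 2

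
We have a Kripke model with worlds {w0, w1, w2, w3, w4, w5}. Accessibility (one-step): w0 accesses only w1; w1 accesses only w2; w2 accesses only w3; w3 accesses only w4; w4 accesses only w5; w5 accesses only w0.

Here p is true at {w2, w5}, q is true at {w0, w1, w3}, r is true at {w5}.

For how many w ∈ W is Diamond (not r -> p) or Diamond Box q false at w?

3

w0: Diamond (not r -> p) is F, Diamond Box q is F. ✗
w1: Diamond (not r -> p) is T, Diamond Box q is T. ✓
w2: Diamond (not r -> p) is F, Diamond Box q is F. ✗
w3: Diamond (not r -> p) is F, Diamond Box q is F. ✗
w4: Diamond (not r -> p) is T, Diamond Box q is T. ✓
w5: Diamond (not r -> p) is F, Diamond Box q is T. ✓
Satisfying worlds: {w1, w4, w5}.
So Diamond (not r -> p) or Diamond Box q fails at the other 3 worlds.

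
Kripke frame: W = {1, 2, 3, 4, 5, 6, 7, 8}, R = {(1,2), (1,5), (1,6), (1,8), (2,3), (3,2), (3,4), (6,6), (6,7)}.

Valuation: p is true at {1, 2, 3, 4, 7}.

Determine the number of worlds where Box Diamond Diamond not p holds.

4

1: successors {2, 5, 6, 8}; Diamond Diamond not p there: 2:F, 5:F, 6:T, 8:F. ✗
2: successors {3}; Diamond Diamond not p there: 3:F. ✗
3: successors {2, 4}; Diamond Diamond not p there: 2:F, 4:F. ✗
4: no successors, so Box Diamond Diamond not p holds vacuously. ✓
5: no successors, so Box Diamond Diamond not p holds vacuously. ✓
6: successors {6, 7}; Diamond Diamond not p there: 6:T, 7:F. ✗
7: no successors, so Box Diamond Diamond not p holds vacuously. ✓
8: no successors, so Box Diamond Diamond not p holds vacuously. ✓
Satisfying worlds: {4, 5, 7, 8}.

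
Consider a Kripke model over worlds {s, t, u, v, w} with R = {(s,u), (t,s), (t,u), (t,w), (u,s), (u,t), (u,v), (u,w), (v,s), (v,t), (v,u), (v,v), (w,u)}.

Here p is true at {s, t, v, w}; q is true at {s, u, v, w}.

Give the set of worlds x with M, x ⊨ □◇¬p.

{u}

s: successors {u}; ◇¬p there: u:F. ✗
t: successors {s, u, w}; ◇¬p there: s:T, u:F, w:T. ✗
u: successors {s, t, v, w}; ◇¬p there: s:T, t:T, v:T, w:T. ✓
v: successors {s, t, u, v}; ◇¬p there: s:T, t:T, u:F, v:T. ✗
w: successors {u}; ◇¬p there: u:F. ✗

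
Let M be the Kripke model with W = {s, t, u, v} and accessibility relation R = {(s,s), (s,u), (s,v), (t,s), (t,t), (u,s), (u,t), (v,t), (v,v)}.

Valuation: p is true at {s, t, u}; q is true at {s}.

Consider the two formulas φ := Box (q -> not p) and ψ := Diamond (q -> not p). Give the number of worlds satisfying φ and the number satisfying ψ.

1 and 4

For Box (q -> not p):
s: successors {s, u, v}; q -> not p there: s:F, u:T, v:T. ✗
t: successors {s, t}; q -> not p there: s:F, t:T. ✗
u: successors {s, t}; q -> not p there: s:F, t:T. ✗
v: successors {t, v}; q -> not p there: t:T, v:T. ✓
— 1 world.
For Diamond (q -> not p):
s: successors {s, u, v}; q -> not p there: s:F, u:T, v:T. ✓
t: successors {s, t}; q -> not p there: s:F, t:T. ✓
u: successors {s, t}; q -> not p there: s:F, t:T. ✓
v: successors {t, v}; q -> not p there: t:T, v:T. ✓
— 4 worlds.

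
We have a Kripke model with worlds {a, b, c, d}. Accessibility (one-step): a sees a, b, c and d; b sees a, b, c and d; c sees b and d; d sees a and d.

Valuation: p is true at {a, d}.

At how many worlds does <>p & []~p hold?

a: <>p is T, []~p is F. ✗
b: <>p is T, []~p is F. ✗
c: <>p is T, []~p is F. ✗
d: <>p is T, []~p is F. ✗
Satisfying worlds: ∅.

0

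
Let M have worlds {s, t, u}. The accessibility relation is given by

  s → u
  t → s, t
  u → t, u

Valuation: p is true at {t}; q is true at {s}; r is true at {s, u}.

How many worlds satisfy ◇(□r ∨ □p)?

s: successors {u}; □r ∨ □p there: u:F. ✗
t: successors {s, t}; □r ∨ □p there: s:T, t:F. ✓
u: successors {t, u}; □r ∨ □p there: t:F, u:F. ✗
Satisfying worlds: {t}.

1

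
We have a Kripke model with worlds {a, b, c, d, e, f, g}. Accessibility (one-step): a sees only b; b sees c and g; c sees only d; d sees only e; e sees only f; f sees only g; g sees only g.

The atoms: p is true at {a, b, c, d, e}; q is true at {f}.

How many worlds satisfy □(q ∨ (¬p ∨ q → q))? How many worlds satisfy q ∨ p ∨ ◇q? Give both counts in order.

For □(q ∨ (¬p ∨ q → q)):
a: successors {b}; q ∨ (¬p ∨ q → q) there: b:T. ✓
b: successors {c, g}; q ∨ (¬p ∨ q → q) there: c:T, g:F. ✗
c: successors {d}; q ∨ (¬p ∨ q → q) there: d:T. ✓
d: successors {e}; q ∨ (¬p ∨ q → q) there: e:T. ✓
e: successors {f}; q ∨ (¬p ∨ q → q) there: f:T. ✓
f: successors {g}; q ∨ (¬p ∨ q → q) there: g:F. ✗
g: successors {g}; q ∨ (¬p ∨ q → q) there: g:F. ✗
— 4 worlds.
For q ∨ p ∨ ◇q:
a: q ∨ p is T, ◇q is F. ✓
b: q ∨ p is T, ◇q is F. ✓
c: q ∨ p is T, ◇q is F. ✓
d: q ∨ p is T, ◇q is F. ✓
e: q ∨ p is T, ◇q is T. ✓
f: q ∨ p is T, ◇q is F. ✓
g: q ∨ p is F, ◇q is F. ✗
— 6 worlds.

4 and 6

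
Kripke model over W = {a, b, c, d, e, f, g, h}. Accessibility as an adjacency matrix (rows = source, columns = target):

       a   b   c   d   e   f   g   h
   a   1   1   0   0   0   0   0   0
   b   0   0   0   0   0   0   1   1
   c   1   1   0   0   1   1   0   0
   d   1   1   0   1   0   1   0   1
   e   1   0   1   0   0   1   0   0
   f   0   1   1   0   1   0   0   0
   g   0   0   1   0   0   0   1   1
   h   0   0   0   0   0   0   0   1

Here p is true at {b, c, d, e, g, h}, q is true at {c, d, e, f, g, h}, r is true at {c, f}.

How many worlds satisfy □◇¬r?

a: successors {a, b}; ◇¬r there: a:T, b:T. ✓
b: successors {g, h}; ◇¬r there: g:T, h:T. ✓
c: successors {a, b, e, f}; ◇¬r there: a:T, b:T, e:T, f:T. ✓
d: successors {a, b, d, f, h}; ◇¬r there: a:T, b:T, d:T, f:T, h:T. ✓
e: successors {a, c, f}; ◇¬r there: a:T, c:T, f:T. ✓
f: successors {b, c, e}; ◇¬r there: b:T, c:T, e:T. ✓
g: successors {c, g, h}; ◇¬r there: c:T, g:T, h:T. ✓
h: successors {h}; ◇¬r there: h:T. ✓
Satisfying worlds: {a, b, c, d, e, f, g, h}.

8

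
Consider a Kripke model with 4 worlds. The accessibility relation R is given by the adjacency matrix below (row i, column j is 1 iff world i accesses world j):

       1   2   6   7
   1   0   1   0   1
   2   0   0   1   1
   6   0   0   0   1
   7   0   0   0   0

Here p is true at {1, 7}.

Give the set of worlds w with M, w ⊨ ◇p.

1: successors {2, 7}; p there: 2:F, 7:T. ✓
2: successors {6, 7}; p there: 6:F, 7:T. ✓
6: successors {7}; p there: 7:T. ✓
7: no successors, so ◇p fails. ✗

{1, 2, 6}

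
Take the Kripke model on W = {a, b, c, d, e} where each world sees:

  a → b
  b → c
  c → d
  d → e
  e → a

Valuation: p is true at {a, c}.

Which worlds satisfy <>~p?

{a, c, d}

a: successors {b}; ~p there: b:T. ✓
b: successors {c}; ~p there: c:F. ✗
c: successors {d}; ~p there: d:T. ✓
d: successors {e}; ~p there: e:T. ✓
e: successors {a}; ~p there: a:F. ✗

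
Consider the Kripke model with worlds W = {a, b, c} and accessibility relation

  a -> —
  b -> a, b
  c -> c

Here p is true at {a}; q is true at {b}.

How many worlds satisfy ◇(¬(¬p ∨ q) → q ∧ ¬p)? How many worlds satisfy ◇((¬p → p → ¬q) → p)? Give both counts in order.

For ◇(¬(¬p ∨ q) → q ∧ ¬p):
a: no successors, so ◇(¬(¬p ∨ q) → q ∧ ¬p) fails. ✗
b: successors {a, b}; ¬(¬p ∨ q) → q ∧ ¬p there: a:F, b:T. ✓
c: successors {c}; ¬(¬p ∨ q) → q ∧ ¬p there: c:T. ✓
— 2 worlds.
For ◇((¬p → p → ¬q) → p):
a: no successors, so ◇((¬p → p → ¬q) → p) fails. ✗
b: successors {a, b}; (¬p → p → ¬q) → p there: a:T, b:F. ✓
c: successors {c}; (¬p → p → ¬q) → p there: c:F. ✗
— 1 world.

2 and 1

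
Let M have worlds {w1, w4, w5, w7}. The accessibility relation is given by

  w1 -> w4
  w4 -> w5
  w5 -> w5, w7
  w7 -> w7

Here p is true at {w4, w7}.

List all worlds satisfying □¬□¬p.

{w4, w5, w7}

w1: successors {w4}; ¬□¬p there: w4:F. ✗
w4: successors {w5}; ¬□¬p there: w5:T. ✓
w5: successors {w5, w7}; ¬□¬p there: w5:T, w7:T. ✓
w7: successors {w7}; ¬□¬p there: w7:T. ✓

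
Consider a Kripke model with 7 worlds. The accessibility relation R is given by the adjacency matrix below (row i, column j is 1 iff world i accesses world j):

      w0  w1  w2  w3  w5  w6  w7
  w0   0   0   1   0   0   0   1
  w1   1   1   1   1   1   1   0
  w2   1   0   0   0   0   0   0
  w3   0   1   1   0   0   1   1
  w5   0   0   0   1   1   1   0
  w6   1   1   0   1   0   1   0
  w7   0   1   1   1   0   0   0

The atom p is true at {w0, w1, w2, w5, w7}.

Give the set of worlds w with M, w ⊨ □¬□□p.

w0: successors {w2, w7}; ¬□□p there: w2:F, w7:T. ✗
w1: successors {w0, w1, w2, w3, w5, w6}; ¬□□p there: w0:T, w1:T, w2:F, w3:T, w5:T, w6:T. ✗
w2: successors {w0}; ¬□□p there: w0:T. ✓
w3: successors {w1, w2, w6, w7}; ¬□□p there: w1:T, w2:F, w6:T, w7:T. ✗
w5: successors {w3, w5, w6}; ¬□□p there: w3:T, w5:T, w6:T. ✓
w6: successors {w0, w1, w3, w6}; ¬□□p there: w0:T, w1:T, w3:T, w6:T. ✓
w7: successors {w1, w2, w3}; ¬□□p there: w1:T, w2:F, w3:T. ✗

{w2, w5, w6}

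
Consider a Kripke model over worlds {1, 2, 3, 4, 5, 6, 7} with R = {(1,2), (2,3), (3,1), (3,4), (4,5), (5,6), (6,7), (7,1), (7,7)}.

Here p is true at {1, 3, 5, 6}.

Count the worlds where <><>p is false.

1

1: successors {2}; <>p there: 2:T. ✓
2: successors {3}; <>p there: 3:T. ✓
3: successors {1, 4}; <>p there: 1:F, 4:T. ✓
4: successors {5}; <>p there: 5:T. ✓
5: successors {6}; <>p there: 6:F. ✗
6: successors {7}; <>p there: 7:T. ✓
7: successors {1, 7}; <>p there: 1:F, 7:T. ✓
Satisfying worlds: {1, 2, 3, 4, 6, 7}.
So <><>p fails at the other 1 world.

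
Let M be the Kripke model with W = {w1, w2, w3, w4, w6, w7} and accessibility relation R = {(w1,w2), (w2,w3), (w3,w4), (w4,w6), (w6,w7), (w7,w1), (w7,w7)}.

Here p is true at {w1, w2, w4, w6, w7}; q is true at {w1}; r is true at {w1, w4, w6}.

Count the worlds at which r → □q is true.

w1: r is T, □q is F. ✗
w2: r is F, □q is F. ✓
w3: r is F, □q is F. ✓
w4: r is T, □q is F. ✗
w6: r is T, □q is F. ✗
w7: r is F, □q is F. ✓
Satisfying worlds: {w2, w3, w7}.

3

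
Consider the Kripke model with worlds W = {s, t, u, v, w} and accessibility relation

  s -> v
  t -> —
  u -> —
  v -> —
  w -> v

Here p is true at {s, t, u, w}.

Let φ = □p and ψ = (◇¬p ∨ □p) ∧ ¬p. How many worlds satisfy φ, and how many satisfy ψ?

For □p:
s: successors {v}; p there: v:F. ✗
t: no successors, so □p holds vacuously. ✓
u: no successors, so □p holds vacuously. ✓
v: no successors, so □p holds vacuously. ✓
w: successors {v}; p there: v:F. ✗
— 3 worlds.
For (◇¬p ∨ □p) ∧ ¬p:
s: ◇¬p ∨ □p is T, ¬p is F. ✗
t: ◇¬p ∨ □p is T, ¬p is F. ✗
u: ◇¬p ∨ □p is T, ¬p is F. ✗
v: ◇¬p ∨ □p is T, ¬p is T. ✓
w: ◇¬p ∨ □p is T, ¬p is F. ✗
— 1 world.

3 and 1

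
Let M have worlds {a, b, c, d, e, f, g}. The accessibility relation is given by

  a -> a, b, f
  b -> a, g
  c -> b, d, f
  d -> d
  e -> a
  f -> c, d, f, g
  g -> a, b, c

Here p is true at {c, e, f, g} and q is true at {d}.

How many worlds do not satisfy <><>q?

2

a: successors {a, b, f}; <>q there: a:F, b:F, f:T. ✓
b: successors {a, g}; <>q there: a:F, g:F. ✗
c: successors {b, d, f}; <>q there: b:F, d:T, f:T. ✓
d: successors {d}; <>q there: d:T. ✓
e: successors {a}; <>q there: a:F. ✗
f: successors {c, d, f, g}; <>q there: c:T, d:T, f:T, g:F. ✓
g: successors {a, b, c}; <>q there: a:F, b:F, c:T. ✓
Satisfying worlds: {a, c, d, f, g}.
So <><>q fails at the other 2 worlds.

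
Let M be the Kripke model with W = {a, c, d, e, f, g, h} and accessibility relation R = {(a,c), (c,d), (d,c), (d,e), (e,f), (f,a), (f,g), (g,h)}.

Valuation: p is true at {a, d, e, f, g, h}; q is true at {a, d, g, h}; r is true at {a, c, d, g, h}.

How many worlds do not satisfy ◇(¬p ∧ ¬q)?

5

a: successors {c}; ¬p ∧ ¬q there: c:T. ✓
c: successors {d}; ¬p ∧ ¬q there: d:F. ✗
d: successors {c, e}; ¬p ∧ ¬q there: c:T, e:F. ✓
e: successors {f}; ¬p ∧ ¬q there: f:F. ✗
f: successors {a, g}; ¬p ∧ ¬q there: a:F, g:F. ✗
g: successors {h}; ¬p ∧ ¬q there: h:F. ✗
h: no successors, so ◇(¬p ∧ ¬q) fails. ✗
Satisfying worlds: {a, d}.
So ◇(¬p ∧ ¬q) fails at the other 5 worlds.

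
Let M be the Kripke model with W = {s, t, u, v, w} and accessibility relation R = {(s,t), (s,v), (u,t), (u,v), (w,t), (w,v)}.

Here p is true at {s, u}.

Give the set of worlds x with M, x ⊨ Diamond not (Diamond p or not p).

∅

s: successors {t, v}; not (Diamond p or not p) there: t:F, v:F. ✗
t: no successors, so Diamond not (Diamond p or not p) fails. ✗
u: successors {t, v}; not (Diamond p or not p) there: t:F, v:F. ✗
v: no successors, so Diamond not (Diamond p or not p) fails. ✗
w: successors {t, v}; not (Diamond p or not p) there: t:F, v:F. ✗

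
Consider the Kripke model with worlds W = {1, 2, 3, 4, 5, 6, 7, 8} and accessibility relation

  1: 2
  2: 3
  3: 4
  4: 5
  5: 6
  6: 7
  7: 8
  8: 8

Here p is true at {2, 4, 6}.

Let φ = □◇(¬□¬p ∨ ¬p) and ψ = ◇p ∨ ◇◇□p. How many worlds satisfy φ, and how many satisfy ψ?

6 and 3

For □◇(¬□¬p ∨ ¬p):
1: successors {2}; ◇(¬□¬p ∨ ¬p) there: 2:T. ✓
2: successors {3}; ◇(¬□¬p ∨ ¬p) there: 3:F. ✗
3: successors {4}; ◇(¬□¬p ∨ ¬p) there: 4:T. ✓
4: successors {5}; ◇(¬□¬p ∨ ¬p) there: 5:F. ✗
5: successors {6}; ◇(¬□¬p ∨ ¬p) there: 6:T. ✓
6: successors {7}; ◇(¬□¬p ∨ ¬p) there: 7:T. ✓
7: successors {8}; ◇(¬□¬p ∨ ¬p) there: 8:T. ✓
8: successors {8}; ◇(¬□¬p ∨ ¬p) there: 8:T. ✓
— 6 worlds.
For ◇p ∨ ◇◇□p:
1: ◇p is T, ◇◇□p is T. ✓
2: ◇p is F, ◇◇□p is F. ✗
3: ◇p is T, ◇◇□p is T. ✓
4: ◇p is F, ◇◇□p is F. ✗
5: ◇p is T, ◇◇□p is F. ✓
6: ◇p is F, ◇◇□p is F. ✗
7: ◇p is F, ◇◇□p is F. ✗
8: ◇p is F, ◇◇□p is F. ✗
— 3 worlds.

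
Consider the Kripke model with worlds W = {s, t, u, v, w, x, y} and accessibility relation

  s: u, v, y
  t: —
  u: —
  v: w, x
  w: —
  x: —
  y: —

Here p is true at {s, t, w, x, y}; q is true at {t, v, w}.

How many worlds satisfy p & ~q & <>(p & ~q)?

s: p & ~q is T, <>(p & ~q) is T. ✓
t: p & ~q is F, <>(p & ~q) is F. ✗
u: p & ~q is F, <>(p & ~q) is F. ✗
v: p & ~q is F, <>(p & ~q) is T. ✗
w: p & ~q is F, <>(p & ~q) is F. ✗
x: p & ~q is T, <>(p & ~q) is F. ✗
y: p & ~q is T, <>(p & ~q) is F. ✗
Satisfying worlds: {s}.

1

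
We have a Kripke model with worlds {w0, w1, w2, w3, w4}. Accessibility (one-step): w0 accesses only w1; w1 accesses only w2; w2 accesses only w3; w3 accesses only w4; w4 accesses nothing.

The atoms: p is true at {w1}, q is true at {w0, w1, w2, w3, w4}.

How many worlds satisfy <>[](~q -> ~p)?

w0: successors {w1}; [](~q -> ~p) there: w1:T. ✓
w1: successors {w2}; [](~q -> ~p) there: w2:T. ✓
w2: successors {w3}; [](~q -> ~p) there: w3:T. ✓
w3: successors {w4}; [](~q -> ~p) there: w4:T. ✓
w4: no successors, so <>[](~q -> ~p) fails. ✗
Satisfying worlds: {w0, w1, w2, w3}.

4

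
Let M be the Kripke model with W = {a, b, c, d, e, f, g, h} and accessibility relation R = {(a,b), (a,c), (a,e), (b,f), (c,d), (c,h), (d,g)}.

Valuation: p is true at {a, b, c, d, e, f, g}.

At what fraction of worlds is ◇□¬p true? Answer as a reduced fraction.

a: successors {b, c, e}; □¬p there: b:F, c:F, e:T. ✓
b: successors {f}; □¬p there: f:T. ✓
c: successors {d, h}; □¬p there: d:F, h:T. ✓
d: successors {g}; □¬p there: g:T. ✓
e: no successors, so ◇□¬p fails. ✗
f: no successors, so ◇□¬p fails. ✗
g: no successors, so ◇□¬p fails. ✗
h: no successors, so ◇□¬p fails. ✗
That's 4 of 8 worlds, so 4/8 = 1/2.

1/2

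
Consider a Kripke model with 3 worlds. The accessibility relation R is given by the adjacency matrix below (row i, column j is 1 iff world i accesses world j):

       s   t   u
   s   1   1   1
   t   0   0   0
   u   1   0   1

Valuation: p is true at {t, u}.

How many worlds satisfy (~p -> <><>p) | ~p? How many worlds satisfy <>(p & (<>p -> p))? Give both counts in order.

For (~p -> <><>p) | ~p:
s: ~p -> <><>p is T, ~p is T. ✓
t: ~p -> <><>p is T, ~p is F. ✓
u: ~p -> <><>p is T, ~p is F. ✓
— 3 worlds.
For <>(p & (<>p -> p)):
s: successors {s, t, u}; p & (<>p -> p) there: s:F, t:T, u:T. ✓
t: no successors, so <>(p & (<>p -> p)) fails. ✗
u: successors {s, u}; p & (<>p -> p) there: s:F, u:T. ✓
— 2 worlds.

3 and 2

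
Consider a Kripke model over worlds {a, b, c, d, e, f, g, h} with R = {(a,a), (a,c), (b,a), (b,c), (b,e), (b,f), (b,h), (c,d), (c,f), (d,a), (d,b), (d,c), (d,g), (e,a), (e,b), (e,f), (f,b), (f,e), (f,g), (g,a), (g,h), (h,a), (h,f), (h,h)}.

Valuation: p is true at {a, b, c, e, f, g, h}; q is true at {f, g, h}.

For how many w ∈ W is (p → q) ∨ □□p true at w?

6

a: p → q is F, □□p is F. ✗
b: p → q is F, □□p is F. ✗
c: p → q is F, □□p is T. ✓
d: p → q is T, □□p is F. ✓
e: p → q is F, □□p is T. ✓
f: p → q is T, □□p is T. ✓
g: p → q is T, □□p is T. ✓
h: p → q is T, □□p is T. ✓
Satisfying worlds: {c, d, e, f, g, h}.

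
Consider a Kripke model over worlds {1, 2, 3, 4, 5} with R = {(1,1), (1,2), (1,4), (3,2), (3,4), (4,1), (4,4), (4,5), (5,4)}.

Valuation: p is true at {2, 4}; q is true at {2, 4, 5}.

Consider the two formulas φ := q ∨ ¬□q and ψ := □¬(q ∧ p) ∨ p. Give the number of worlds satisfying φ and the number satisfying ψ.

4 and 2

For q ∨ ¬□q:
1: q is F, ¬□q is T. ✓
2: q is T, ¬□q is F. ✓
3: q is F, ¬□q is F. ✗
4: q is T, ¬□q is T. ✓
5: q is T, ¬□q is F. ✓
— 4 worlds.
For □¬(q ∧ p) ∨ p:
1: □¬(q ∧ p) is F, p is F. ✗
2: □¬(q ∧ p) is T, p is T. ✓
3: □¬(q ∧ p) is F, p is F. ✗
4: □¬(q ∧ p) is F, p is T. ✓
5: □¬(q ∧ p) is F, p is F. ✗
— 2 worlds.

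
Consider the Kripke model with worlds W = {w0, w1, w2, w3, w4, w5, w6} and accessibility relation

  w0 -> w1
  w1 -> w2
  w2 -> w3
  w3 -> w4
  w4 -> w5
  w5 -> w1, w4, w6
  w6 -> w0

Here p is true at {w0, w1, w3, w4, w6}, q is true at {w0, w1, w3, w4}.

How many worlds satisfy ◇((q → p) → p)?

w0: successors {w1}; (q → p) → p there: w1:T. ✓
w1: successors {w2}; (q → p) → p there: w2:F. ✗
w2: successors {w3}; (q → p) → p there: w3:T. ✓
w3: successors {w4}; (q → p) → p there: w4:T. ✓
w4: successors {w5}; (q → p) → p there: w5:F. ✗
w5: successors {w1, w4, w6}; (q → p) → p there: w1:T, w4:T, w6:T. ✓
w6: successors {w0}; (q → p) → p there: w0:T. ✓
Satisfying worlds: {w0, w2, w3, w5, w6}.

5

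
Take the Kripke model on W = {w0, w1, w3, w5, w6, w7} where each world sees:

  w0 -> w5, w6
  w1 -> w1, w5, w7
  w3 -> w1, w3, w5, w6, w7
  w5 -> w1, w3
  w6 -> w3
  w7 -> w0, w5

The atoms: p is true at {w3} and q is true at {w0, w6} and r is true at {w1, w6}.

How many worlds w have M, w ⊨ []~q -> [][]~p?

w0: []~q is F, [][]~p is F. ✓
w1: []~q is T, [][]~p is F. ✗
w3: []~q is F, [][]~p is F. ✓
w5: []~q is T, [][]~p is F. ✗
w6: []~q is T, [][]~p is F. ✗
w7: []~q is F, [][]~p is F. ✓
Satisfying worlds: {w0, w3, w7}.

3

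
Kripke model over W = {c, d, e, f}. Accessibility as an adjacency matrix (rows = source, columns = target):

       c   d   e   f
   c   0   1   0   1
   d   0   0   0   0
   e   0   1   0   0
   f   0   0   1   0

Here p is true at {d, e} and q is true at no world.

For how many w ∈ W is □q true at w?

c: successors {d, f}; q there: d:F, f:F. ✗
d: no successors, so □q holds vacuously. ✓
e: successors {d}; q there: d:F. ✗
f: successors {e}; q there: e:F. ✗
Satisfying worlds: {d}.

1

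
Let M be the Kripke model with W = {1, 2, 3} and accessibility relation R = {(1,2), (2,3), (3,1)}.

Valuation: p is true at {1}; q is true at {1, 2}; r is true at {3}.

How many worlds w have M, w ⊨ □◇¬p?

2

1: successors {2}; ◇¬p there: 2:T. ✓
2: successors {3}; ◇¬p there: 3:F. ✗
3: successors {1}; ◇¬p there: 1:T. ✓
Satisfying worlds: {1, 3}.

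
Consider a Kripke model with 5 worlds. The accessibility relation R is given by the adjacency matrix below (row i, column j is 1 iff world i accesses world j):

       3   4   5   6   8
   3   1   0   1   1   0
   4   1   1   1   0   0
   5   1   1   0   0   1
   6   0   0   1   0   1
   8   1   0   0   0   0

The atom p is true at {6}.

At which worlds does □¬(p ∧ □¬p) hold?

{4, 5, 6, 8}

3: successors {3, 5, 6}; ¬(p ∧ □¬p) there: 3:T, 5:T, 6:F. ✗
4: successors {3, 4, 5}; ¬(p ∧ □¬p) there: 3:T, 4:T, 5:T. ✓
5: successors {3, 4, 8}; ¬(p ∧ □¬p) there: 3:T, 4:T, 8:T. ✓
6: successors {5, 8}; ¬(p ∧ □¬p) there: 5:T, 8:T. ✓
8: successors {3}; ¬(p ∧ □¬p) there: 3:T. ✓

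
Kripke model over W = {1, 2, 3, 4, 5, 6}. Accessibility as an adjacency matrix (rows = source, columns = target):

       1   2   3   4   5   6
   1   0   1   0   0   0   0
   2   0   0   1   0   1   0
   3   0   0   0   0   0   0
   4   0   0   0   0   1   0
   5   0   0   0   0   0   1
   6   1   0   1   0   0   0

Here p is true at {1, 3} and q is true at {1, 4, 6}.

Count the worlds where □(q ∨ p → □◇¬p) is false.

1: successors {2}; q ∨ p → □◇¬p there: 2:T. ✓
2: successors {3, 5}; q ∨ p → □◇¬p there: 3:T, 5:T. ✓
3: no successors, so □(q ∨ p → □◇¬p) holds vacuously. ✓
4: successors {5}; q ∨ p → □◇¬p there: 5:T. ✓
5: successors {6}; q ∨ p → □◇¬p there: 6:F. ✗
6: successors {1, 3}; q ∨ p → □◇¬p there: 1:T, 3:T. ✓
Satisfying worlds: {1, 2, 3, 4, 6}.
So □(q ∨ p → □◇¬p) fails at the other 1 world.

1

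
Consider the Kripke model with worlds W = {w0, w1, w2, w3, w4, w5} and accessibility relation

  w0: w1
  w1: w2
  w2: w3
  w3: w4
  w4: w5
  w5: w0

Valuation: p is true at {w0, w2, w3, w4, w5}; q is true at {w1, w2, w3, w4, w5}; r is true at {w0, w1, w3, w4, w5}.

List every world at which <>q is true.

{w0, w1, w2, w3, w4}

w0: successors {w1}; q there: w1:T. ✓
w1: successors {w2}; q there: w2:T. ✓
w2: successors {w3}; q there: w3:T. ✓
w3: successors {w4}; q there: w4:T. ✓
w4: successors {w5}; q there: w5:T. ✓
w5: successors {w0}; q there: w0:F. ✗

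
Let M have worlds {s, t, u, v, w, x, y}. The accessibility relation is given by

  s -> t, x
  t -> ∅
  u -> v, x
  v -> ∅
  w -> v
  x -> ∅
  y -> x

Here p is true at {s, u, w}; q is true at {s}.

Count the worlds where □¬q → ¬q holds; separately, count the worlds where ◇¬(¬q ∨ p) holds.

For □¬q → ¬q:
s: □¬q is T, ¬q is F. ✗
t: □¬q is T, ¬q is T. ✓
u: □¬q is T, ¬q is T. ✓
v: □¬q is T, ¬q is T. ✓
w: □¬q is T, ¬q is T. ✓
x: □¬q is T, ¬q is T. ✓
y: □¬q is T, ¬q is T. ✓
— 6 worlds.
For ◇¬(¬q ∨ p):
s: successors {t, x}; ¬(¬q ∨ p) there: t:F, x:F. ✗
t: no successors, so ◇¬(¬q ∨ p) fails. ✗
u: successors {v, x}; ¬(¬q ∨ p) there: v:F, x:F. ✗
v: no successors, so ◇¬(¬q ∨ p) fails. ✗
w: successors {v}; ¬(¬q ∨ p) there: v:F. ✗
x: no successors, so ◇¬(¬q ∨ p) fails. ✗
y: successors {x}; ¬(¬q ∨ p) there: x:F. ✗
— 0 worlds.

6 and 0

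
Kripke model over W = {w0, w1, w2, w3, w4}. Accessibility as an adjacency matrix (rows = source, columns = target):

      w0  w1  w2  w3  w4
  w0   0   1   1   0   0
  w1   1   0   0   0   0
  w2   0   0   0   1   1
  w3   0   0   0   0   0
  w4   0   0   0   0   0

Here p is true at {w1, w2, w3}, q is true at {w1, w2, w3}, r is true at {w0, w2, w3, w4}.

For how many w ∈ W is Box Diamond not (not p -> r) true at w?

w0: successors {w1, w2}; Diamond not (not p -> r) there: w1:F, w2:F. ✗
w1: successors {w0}; Diamond not (not p -> r) there: w0:F. ✗
w2: successors {w3, w4}; Diamond not (not p -> r) there: w3:F, w4:F. ✗
w3: no successors, so Box Diamond not (not p -> r) holds vacuously. ✓
w4: no successors, so Box Diamond not (not p -> r) holds vacuously. ✓
Satisfying worlds: {w3, w4}.

2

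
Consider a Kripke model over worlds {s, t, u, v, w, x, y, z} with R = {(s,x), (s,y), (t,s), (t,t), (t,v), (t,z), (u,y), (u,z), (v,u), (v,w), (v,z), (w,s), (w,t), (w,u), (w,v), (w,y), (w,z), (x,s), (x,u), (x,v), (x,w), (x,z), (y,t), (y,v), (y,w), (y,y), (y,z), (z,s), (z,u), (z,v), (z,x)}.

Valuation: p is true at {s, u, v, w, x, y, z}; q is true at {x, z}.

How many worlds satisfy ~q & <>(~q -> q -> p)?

6

s: ~q is T, <>(~q -> q -> p) is T. ✓
t: ~q is T, <>(~q -> q -> p) is T. ✓
u: ~q is T, <>(~q -> q -> p) is T. ✓
v: ~q is T, <>(~q -> q -> p) is T. ✓
w: ~q is T, <>(~q -> q -> p) is T. ✓
x: ~q is F, <>(~q -> q -> p) is T. ✗
y: ~q is T, <>(~q -> q -> p) is T. ✓
z: ~q is F, <>(~q -> q -> p) is T. ✗
Satisfying worlds: {s, t, u, v, w, y}.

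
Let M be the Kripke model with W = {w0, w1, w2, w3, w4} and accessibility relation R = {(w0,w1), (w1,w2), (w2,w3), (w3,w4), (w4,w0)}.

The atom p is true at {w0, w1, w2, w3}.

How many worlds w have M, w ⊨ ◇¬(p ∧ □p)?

w0: successors {w1}; ¬(p ∧ □p) there: w1:F. ✗
w1: successors {w2}; ¬(p ∧ □p) there: w2:F. ✗
w2: successors {w3}; ¬(p ∧ □p) there: w3:T. ✓
w3: successors {w4}; ¬(p ∧ □p) there: w4:T. ✓
w4: successors {w0}; ¬(p ∧ □p) there: w0:F. ✗
Satisfying worlds: {w2, w3}.

2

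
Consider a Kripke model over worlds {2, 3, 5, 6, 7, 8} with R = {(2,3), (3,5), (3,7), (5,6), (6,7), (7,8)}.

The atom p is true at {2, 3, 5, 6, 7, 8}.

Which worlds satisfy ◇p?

2: successors {3}; p there: 3:T. ✓
3: successors {5, 7}; p there: 5:T, 7:T. ✓
5: successors {6}; p there: 6:T. ✓
6: successors {7}; p there: 7:T. ✓
7: successors {8}; p there: 8:T. ✓
8: no successors, so ◇p fails. ✗

{2, 3, 5, 6, 7}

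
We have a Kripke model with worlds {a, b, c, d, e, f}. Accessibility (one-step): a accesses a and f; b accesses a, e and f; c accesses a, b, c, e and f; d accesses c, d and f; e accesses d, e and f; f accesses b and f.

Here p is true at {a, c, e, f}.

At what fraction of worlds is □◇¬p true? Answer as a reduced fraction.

a: successors {a, f}; ◇¬p there: a:F, f:T. ✗
b: successors {a, e, f}; ◇¬p there: a:F, e:T, f:T. ✗
c: successors {a, b, c, e, f}; ◇¬p there: a:F, b:F, c:T, e:T, f:T. ✗
d: successors {c, d, f}; ◇¬p there: c:T, d:T, f:T. ✓
e: successors {d, e, f}; ◇¬p there: d:T, e:T, f:T. ✓
f: successors {b, f}; ◇¬p there: b:F, f:T. ✗
That's 2 of 6 worlds, so 2/6 = 1/3.

1/3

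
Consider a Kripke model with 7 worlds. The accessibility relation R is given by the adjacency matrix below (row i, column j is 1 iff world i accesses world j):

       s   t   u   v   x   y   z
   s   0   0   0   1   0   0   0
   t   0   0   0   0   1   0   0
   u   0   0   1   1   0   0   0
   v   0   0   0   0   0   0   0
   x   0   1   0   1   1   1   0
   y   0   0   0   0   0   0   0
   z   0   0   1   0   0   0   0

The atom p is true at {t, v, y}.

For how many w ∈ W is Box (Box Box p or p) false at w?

4

s: successors {v}; Box Box p or p there: v:T. ✓
t: successors {x}; Box Box p or p there: x:F. ✗
u: successors {u, v}; Box Box p or p there: u:F, v:T. ✗
v: no successors, so Box (Box Box p or p) holds vacuously. ✓
x: successors {t, v, x, y}; Box Box p or p there: t:T, v:T, x:F, y:T. ✗
y: no successors, so Box (Box Box p or p) holds vacuously. ✓
z: successors {u}; Box Box p or p there: u:F. ✗
Satisfying worlds: {s, v, y}.
So Box (Box Box p or p) fails at the other 4 worlds.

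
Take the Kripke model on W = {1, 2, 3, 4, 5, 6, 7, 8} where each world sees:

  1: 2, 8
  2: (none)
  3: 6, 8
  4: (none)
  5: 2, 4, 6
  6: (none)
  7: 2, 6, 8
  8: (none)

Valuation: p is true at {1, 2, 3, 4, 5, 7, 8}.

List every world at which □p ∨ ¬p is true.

1: □p is T, ¬p is F. ✓
2: □p is T, ¬p is F. ✓
3: □p is F, ¬p is F. ✗
4: □p is T, ¬p is F. ✓
5: □p is F, ¬p is F. ✗
6: □p is T, ¬p is T. ✓
7: □p is F, ¬p is F. ✗
8: □p is T, ¬p is F. ✓

{1, 2, 4, 6, 8}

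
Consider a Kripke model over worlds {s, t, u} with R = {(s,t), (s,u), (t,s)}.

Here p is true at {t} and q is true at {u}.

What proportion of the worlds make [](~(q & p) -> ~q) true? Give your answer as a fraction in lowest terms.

s: successors {t, u}; ~(q & p) -> ~q there: t:T, u:F. ✗
t: successors {s}; ~(q & p) -> ~q there: s:T. ✓
u: no successors, so [](~(q & p) -> ~q) holds vacuously. ✓
That's 2 of 3 worlds, so 2/3.

2/3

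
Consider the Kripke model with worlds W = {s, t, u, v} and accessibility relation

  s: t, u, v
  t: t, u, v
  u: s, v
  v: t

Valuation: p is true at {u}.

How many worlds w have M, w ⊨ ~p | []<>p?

3

s: ~p is T, []<>p is F. ✓
t: ~p is T, []<>p is F. ✓
u: ~p is F, []<>p is F. ✗
v: ~p is T, []<>p is T. ✓
Satisfying worlds: {s, t, v}.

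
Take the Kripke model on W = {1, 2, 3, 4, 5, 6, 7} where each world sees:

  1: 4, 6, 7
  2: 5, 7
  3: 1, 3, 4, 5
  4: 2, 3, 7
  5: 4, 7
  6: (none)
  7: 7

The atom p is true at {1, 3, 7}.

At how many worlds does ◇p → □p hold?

1: ◇p is T, □p is F. ✗
2: ◇p is T, □p is F. ✗
3: ◇p is T, □p is F. ✗
4: ◇p is T, □p is F. ✗
5: ◇p is T, □p is F. ✗
6: ◇p is F, □p is T. ✓
7: ◇p is T, □p is T. ✓
Satisfying worlds: {6, 7}.

2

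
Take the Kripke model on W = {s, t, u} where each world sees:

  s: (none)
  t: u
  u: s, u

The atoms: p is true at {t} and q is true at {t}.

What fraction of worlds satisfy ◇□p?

s: no successors, so ◇□p fails. ✗
t: successors {u}; □p there: u:F. ✗
u: successors {s, u}; □p there: s:T, u:F. ✓
That's 1 of 3 worlds, so 1/3.

1/3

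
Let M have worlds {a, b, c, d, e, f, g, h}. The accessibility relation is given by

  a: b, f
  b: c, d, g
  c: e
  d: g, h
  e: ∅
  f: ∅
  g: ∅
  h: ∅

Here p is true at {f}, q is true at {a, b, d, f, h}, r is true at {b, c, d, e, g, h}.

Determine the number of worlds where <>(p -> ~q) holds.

a: successors {b, f}; p -> ~q there: b:T, f:F. ✓
b: successors {c, d, g}; p -> ~q there: c:T, d:T, g:T. ✓
c: successors {e}; p -> ~q there: e:T. ✓
d: successors {g, h}; p -> ~q there: g:T, h:T. ✓
e: no successors, so <>(p -> ~q) fails. ✗
f: no successors, so <>(p -> ~q) fails. ✗
g: no successors, so <>(p -> ~q) fails. ✗
h: no successors, so <>(p -> ~q) fails. ✗
Satisfying worlds: {a, b, c, d}.

4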